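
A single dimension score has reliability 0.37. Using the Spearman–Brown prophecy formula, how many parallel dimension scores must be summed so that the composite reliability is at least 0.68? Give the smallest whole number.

k ≥ ρ*(1−ρ₁)/(ρ₁(1−ρ*)) = 0.68·0.63 / (0.37·0.32) = 3.618.
Smallest integer k = 4.

4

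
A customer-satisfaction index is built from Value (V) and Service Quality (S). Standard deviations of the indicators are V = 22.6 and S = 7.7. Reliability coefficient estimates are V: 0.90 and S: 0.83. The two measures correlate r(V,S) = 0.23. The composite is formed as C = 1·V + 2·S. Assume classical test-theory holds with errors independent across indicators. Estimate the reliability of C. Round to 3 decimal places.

0.899

Var(C) = 22.6² + 2²·7.7² + 2·[2·22.6·7.7·0.23] = 747.92 + 160.098 = 908.018.
Because errors are independent across components, Cov(Tᵢ,Tⱼ) = Cov(Xᵢ,Xⱼ); the off-diagonal part of the true-score variance is the same as above.
True-score variance = [22.6²·0.90 + 2²·7.7²·0.83] + 160.098 = 656.527 + 160.098 = 816.625.
Reliability = 816.625 / 908.018 = 0.899.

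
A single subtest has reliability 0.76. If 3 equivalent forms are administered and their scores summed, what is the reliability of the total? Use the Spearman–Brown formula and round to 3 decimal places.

0.905

ρ_k = kρ / (1 + (k−1)ρ) = 3·0.76 / (1 + 2·0.76) = 2.280 / 2.520 = 0.905.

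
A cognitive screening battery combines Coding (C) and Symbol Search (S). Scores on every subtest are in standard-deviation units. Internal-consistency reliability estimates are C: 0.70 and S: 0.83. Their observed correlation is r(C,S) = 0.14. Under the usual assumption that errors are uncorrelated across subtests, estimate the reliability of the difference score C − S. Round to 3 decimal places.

0.727

Var(C−S) = 1 + 1 − 2·0.14 = 2 − 0.28 = 1.72.
Because errors are independent across components, Cov(Tᵢ,Tⱼ) = Cov(Xᵢ,Xⱼ); the off-diagonal part of the true-score variance is the same as above.
True-score variance = [0.70 + 0.83] − 0.28 = 1.53 − 0.28 = 1.25.
Reliability = 1.25 / 1.72 = 0.727.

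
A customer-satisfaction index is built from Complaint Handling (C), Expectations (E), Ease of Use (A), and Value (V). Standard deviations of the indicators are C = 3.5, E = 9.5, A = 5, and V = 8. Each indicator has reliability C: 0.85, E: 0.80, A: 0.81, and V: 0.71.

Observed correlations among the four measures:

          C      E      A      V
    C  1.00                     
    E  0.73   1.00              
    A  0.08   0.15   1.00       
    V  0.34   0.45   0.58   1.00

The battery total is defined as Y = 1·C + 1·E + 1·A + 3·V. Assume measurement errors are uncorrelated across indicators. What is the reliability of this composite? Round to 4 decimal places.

0.8363

Var(Y) = 3.5² + 9.5² + 5² + 3²·8² + 2·[3.5·9.5·0.73 + 3.5·5·0.08 + 3·3.5·8·0.34 + 9.5·5·0.15 + 3·9.5·8·0.45 + 3·5·8·0.58] = 703.5 + 467.115 = 1170.62.
Because errors are independent across components, Cov(Tᵢ,Tⱼ) = Cov(Xᵢ,Xⱼ); the off-diagonal part of the true-score variance is the same as above.
True-score variance = [3.5²·0.85 + 9.5²·0.80 + 5²·0.81 + 3²·8²·0.71] + 467.115 = 511.822 + 467.115 = 978.938.
Reliability = 978.938 / 1170.62 = 0.8363.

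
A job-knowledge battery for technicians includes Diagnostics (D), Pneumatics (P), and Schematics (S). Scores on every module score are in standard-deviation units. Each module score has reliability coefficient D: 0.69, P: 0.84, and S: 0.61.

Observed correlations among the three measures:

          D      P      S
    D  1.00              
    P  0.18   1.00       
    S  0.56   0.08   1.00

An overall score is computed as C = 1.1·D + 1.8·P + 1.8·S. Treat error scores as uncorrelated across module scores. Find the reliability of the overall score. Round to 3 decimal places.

Var(C) = 1.1² + 1.8² + 1.8² + 2·[1.98·0.18 + 1.98·0.56 + 3.24·0.08] = 7.69 + 3.4488 = 11.1388.
Under uncorrelated errors the observed covariances equal the true-score covariances, so only the own-variance terms attenuate.
True-score variance = [1.1²·0.69 + 1.8²·0.84 + 1.8²·0.61] + 3.4488 = 5.5329 + 3.4488 = 8.9817.
Reliability = 8.9817 / 11.1388 = 0.806.

0.806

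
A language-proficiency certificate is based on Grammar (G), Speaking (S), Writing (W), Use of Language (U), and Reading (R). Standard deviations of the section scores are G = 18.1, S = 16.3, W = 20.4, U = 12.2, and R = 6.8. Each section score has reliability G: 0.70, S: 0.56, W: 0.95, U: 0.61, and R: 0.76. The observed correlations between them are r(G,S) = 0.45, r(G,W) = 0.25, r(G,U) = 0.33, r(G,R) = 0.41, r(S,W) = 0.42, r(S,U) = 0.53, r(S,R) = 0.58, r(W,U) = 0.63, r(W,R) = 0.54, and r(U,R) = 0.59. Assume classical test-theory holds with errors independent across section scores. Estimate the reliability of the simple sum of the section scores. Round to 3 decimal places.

Var(G+S+W+U+R) = 18.1² + 16.3² + 20.4² + 12.2² + 6.8² + 2·[18.1·16.3·0.45 + 18.1·20.4·0.25 + 18.1·12.2·0.33 + 18.1·6.8·0.41 + 16.3·20.4·0.42 + 16.3·12.2·0.53 + 16.3·6.8·0.58 + 20.4·12.2·0.63 + 20.4·6.8·0.54 + 12.2·6.8·0.59] = 1204.54 + 1876.8 = 3081.34.
Because errors are independent across components, Cov(Tᵢ,Tⱼ) = Cov(Xᵢ,Xⱼ); the off-diagonal part of the true-score variance is the same as above.
True-score variance = [18.1²·0.70 + 16.3²·0.56 + 20.4²·0.95 + 12.2²·0.61 + 6.8²·0.76] + 1876.8 = 899.4 + 1876.8 = 2776.2.
Reliability = 2776.2 / 3081.34 = 0.901.

0.901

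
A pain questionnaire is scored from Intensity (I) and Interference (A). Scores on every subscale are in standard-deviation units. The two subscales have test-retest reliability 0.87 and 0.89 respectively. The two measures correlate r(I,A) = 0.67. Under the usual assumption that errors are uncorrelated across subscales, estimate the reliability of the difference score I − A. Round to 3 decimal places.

Var(I−A) = 1 + 1 − 2·0.67 = 2 − 1.34 = 0.66.
With uncorrelated errors the cross-covariances are all true-score covariance, so they carry over unchanged; only the diagonal terms shrink to ρᵢσᵢ².
True-score variance = [0.87 + 0.89] − 1.34 = 1.76 − 1.34 = 0.42.
Reliability = 0.42 / 0.66 = 0.636.

0.636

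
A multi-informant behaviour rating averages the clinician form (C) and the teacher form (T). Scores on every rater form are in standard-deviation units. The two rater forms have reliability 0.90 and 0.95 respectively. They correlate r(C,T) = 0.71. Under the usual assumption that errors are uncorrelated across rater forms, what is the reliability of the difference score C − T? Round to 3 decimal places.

Var(C−T) = 1 + 1 − 2·0.71 = 2 − 1.42 = 0.58.
With uncorrelated errors the cross-covariances are all true-score covariance, so they carry over unchanged; only the diagonal terms shrink to ρᵢσᵢ².
True-score variance = [0.90 + 0.95] − 1.42 = 1.85 − 1.42 = 0.43.
Reliability = 0.43 / 0.58 = 0.741.

0.741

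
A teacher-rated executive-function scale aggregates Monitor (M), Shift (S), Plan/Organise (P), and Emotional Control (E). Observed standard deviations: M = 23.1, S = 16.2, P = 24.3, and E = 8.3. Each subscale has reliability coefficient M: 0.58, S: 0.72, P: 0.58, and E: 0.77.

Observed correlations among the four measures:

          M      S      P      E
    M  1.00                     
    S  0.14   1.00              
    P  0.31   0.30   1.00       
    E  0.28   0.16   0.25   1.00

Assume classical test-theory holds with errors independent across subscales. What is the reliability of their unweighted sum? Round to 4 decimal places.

Var(M+S+P+E) = 23.1² + 16.2² + 24.3² + 8.3² + 2·[23.1·16.2·0.14 + 23.1·24.3·0.31 + 23.1·8.3·0.28 + 16.2·24.3·0.30 + 16.2·8.3·0.16 + 24.3·8.3·0.25] = 1455.43 + 940.243 = 2395.67.
Under uncorrelated errors the observed covariances equal the true-score covariances, so only the own-variance terms attenuate.
True-score variance = [23.1²·0.58 + 16.2²·0.72 + 24.3²·0.58 + 8.3²·0.77] + 940.243 = 893.98 + 940.243 = 1834.22.
Reliability = 1834.22 / 2395.67 = 0.7656.

0.7656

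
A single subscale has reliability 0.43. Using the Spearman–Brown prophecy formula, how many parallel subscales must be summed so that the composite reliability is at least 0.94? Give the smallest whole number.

k ≥ ρ*(1−ρ₁)/(ρ₁(1−ρ*)) = 0.94·0.57 / (0.43·0.06) = 20.767.
Smallest integer k = 21.

21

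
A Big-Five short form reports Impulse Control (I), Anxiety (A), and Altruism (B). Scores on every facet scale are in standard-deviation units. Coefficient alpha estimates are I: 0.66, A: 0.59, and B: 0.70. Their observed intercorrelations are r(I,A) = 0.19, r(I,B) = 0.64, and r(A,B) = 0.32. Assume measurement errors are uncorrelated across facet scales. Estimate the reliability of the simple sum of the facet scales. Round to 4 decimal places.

Var(I+A+B) = 3 + 2·[0.19 + 0.64 + 0.32] = 3 + 2.3 = 5.3.
Because errors are independent across components, Cov(Tᵢ,Tⱼ) = Cov(Xᵢ,Xⱼ); the off-diagonal part of the true-score variance is the same as above.
True-score variance = [0.66 + 0.59 + 0.70] + 2.3 = 1.95 + 2.3 = 4.25.
Reliability = 4.25 / 5.3 = 0.8019.

0.8019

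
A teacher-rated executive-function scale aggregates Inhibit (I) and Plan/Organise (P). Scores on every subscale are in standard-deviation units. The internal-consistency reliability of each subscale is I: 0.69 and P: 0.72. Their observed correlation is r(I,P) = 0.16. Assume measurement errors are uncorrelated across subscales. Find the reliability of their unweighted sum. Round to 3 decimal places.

0.746

Var(I+P) = 2 + 2·[0.16] = 2 + 0.32 = 2.32.
With uncorrelated errors the cross-covariances are all true-score covariance, so they carry over unchanged; only the diagonal terms shrink to ρᵢσᵢ².
True-score variance = [0.69 + 0.72] + 0.32 = 1.41 + 0.32 = 1.73.
Reliability = 1.73 / 2.32 = 0.746.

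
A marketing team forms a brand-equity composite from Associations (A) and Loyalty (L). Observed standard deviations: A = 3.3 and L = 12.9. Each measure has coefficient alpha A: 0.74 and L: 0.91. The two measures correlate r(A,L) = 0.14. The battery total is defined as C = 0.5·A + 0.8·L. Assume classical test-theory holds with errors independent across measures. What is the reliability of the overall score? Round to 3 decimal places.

Var(C) = 0.5²·3.3² + 0.8²·12.9² + 2·[0.4·3.3·12.9·0.14] = 109.225 + 4.76784 = 113.993.
Under uncorrelated errors the observed covariances equal the true-score covariances, so only the own-variance terms attenuate.
True-score variance = [0.5²·3.3²·0.74 + 0.8²·12.9²·0.91] + 4.76784 = 98.9318 + 4.76784 = 103.7.
Reliability = 103.7 / 113.993 = 0.910.

0.910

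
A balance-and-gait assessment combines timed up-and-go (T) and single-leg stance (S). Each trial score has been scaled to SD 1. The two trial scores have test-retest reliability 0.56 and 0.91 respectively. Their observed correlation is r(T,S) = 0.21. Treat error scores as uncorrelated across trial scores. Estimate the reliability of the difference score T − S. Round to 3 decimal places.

0.665

Var(T−S) = 1 + 1 − 2·0.21 = 2 − 0.42 = 1.58.
Under uncorrelated errors the observed covariances equal the true-score covariances, so only the own-variance terms attenuate.
True-score variance = [0.56 + 0.91] − 0.42 = 1.47 − 0.42 = 1.05.
Reliability = 1.05 / 1.58 = 0.665.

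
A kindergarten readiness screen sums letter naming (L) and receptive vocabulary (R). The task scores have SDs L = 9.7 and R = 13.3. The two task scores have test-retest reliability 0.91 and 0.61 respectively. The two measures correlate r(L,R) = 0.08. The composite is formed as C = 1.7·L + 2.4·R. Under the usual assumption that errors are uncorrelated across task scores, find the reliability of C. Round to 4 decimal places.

0.6932

Var(C) = 1.7²·9.7² + 2.4²·13.3² + 2·[4.08·9.7·13.3·0.08] = 1290.81 + 84.2177 = 1375.02.
With uncorrelated errors the cross-covariances are all true-score covariance, so they carry over unchanged; only the diagonal terms shrink to ρᵢσᵢ².
True-score variance = [1.7²·9.7²·0.91 + 2.4²·13.3²·0.61] + 84.2177 = 868.968 + 84.2177 = 953.186.
Reliability = 953.186 / 1375.02 = 0.6932.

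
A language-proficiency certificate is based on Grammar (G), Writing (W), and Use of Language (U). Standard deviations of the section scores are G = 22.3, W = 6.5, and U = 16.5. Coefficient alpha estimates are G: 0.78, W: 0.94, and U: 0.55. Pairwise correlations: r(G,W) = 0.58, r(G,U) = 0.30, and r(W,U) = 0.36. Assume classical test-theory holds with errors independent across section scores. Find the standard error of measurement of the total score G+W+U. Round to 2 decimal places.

15.31

Var(total) = 811.79 + 466.132 = 1277.92.
True-score variance = 577.339 + 466.132 = 1043.47, so reliability = 0.8165.
Error variance = 1277.92 − 1043.47 = 234.451; SEM = √234.451 = 15.31.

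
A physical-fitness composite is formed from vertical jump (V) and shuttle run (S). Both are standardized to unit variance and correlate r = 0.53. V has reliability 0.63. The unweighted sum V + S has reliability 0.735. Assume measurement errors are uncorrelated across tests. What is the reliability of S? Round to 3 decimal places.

0.559

Var(V+S) = 2 + 2·0.53 = 3.060.
True-score variance = ρ_V + ρ_S + 2·0.53, so 0.735 = (0.63 + ρ_S + 1.06) / 3.060.
ρ_S = 0.735·3.060 − 0.63 − 1.06 = 0.559.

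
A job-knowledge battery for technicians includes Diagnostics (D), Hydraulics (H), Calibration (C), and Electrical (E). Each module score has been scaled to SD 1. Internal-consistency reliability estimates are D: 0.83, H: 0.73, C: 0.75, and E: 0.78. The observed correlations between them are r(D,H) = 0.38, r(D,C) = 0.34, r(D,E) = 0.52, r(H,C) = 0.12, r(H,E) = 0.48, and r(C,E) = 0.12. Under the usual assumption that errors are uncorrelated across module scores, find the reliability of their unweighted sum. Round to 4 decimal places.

Var(D+H+C+E) = 4 + 2·[0.38 + 0.34 + 0.52 + 0.12 + 0.48 + 0.12] = 4 + 3.92 = 7.92.
With uncorrelated errors the cross-covariances are all true-score covariance, so they carry over unchanged; only the diagonal terms shrink to ρᵢσᵢ².
True-score variance = [0.83 + 0.73 + 0.75 + 0.78] + 3.92 = 3.09 + 3.92 = 7.01.
Reliability = 7.01 / 7.92 = 0.8851.

0.8851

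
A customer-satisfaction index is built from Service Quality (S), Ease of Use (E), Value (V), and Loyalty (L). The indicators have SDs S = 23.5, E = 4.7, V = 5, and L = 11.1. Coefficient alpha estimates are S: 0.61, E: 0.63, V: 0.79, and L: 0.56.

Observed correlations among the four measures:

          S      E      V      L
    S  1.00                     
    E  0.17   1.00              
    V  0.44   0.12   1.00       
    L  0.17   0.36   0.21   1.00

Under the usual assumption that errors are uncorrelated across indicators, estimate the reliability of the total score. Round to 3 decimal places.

Var(S+E+V+L) = 23.5² + 4.7² + 5² + 11.1² + 2·[23.5·4.7·0.17 + 23.5·5·0.44 + 23.5·11.1·0.17 + 4.7·5·0.12 + 4.7·11.1·0.36 + 5·11.1·0.21] = 722.55 + 296.154 = 1018.7.
With uncorrelated errors the cross-covariances are all true-score covariance, so they carry over unchanged; only the diagonal terms shrink to ρᵢσᵢ².
True-score variance = [23.5²·0.61 + 4.7²·0.63 + 5²·0.79 + 11.1²·0.56] + 296.154 = 439.537 + 296.154 = 735.691.
Reliability = 735.691 / 1018.7 = 0.722.

0.722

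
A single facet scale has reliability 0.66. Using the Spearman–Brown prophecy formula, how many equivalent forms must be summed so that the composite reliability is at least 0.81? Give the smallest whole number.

3

k ≥ ρ*(1−ρ₁)/(ρ₁(1−ρ*)) = 0.81·0.34 / (0.66·0.19) = 2.196.
Smallest integer k = 3.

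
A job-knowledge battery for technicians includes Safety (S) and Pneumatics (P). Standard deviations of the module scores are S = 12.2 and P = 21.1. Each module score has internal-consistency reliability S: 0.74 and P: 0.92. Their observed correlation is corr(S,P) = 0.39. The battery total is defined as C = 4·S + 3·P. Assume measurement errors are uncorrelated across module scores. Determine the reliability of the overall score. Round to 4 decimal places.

0.8932

Var(C) = 4²·12.2² + 3²·21.1² + 2·[12·12.2·21.1·0.39] = 6388.33 + 2409.45 = 8797.78.
With uncorrelated errors the cross-covariances are all true-score covariance, so they carry over unchanged; only the diagonal terms shrink to ρᵢσᵢ².
True-score variance = [4²·12.2²·0.74 + 3²·21.1²·0.92] + 2409.45 = 5448.6 + 2409.45 = 7858.06.
Reliability = 7858.06 / 8797.78 = 0.8932.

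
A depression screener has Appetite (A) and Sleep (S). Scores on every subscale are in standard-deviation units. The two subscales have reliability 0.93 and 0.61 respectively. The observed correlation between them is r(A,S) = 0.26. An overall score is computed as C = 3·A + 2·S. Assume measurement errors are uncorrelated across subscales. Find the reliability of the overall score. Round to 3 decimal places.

Var(C) = 3² + 2² + 2·[6·0.26] = 13 + 3.12 = 16.12.
Under uncorrelated errors the observed covariances equal the true-score covariances, so only the own-variance terms attenuate.
True-score variance = [3²·0.93 + 2²·0.61] + 3.12 = 10.81 + 3.12 = 13.93.
Reliability = 13.93 / 16.12 = 0.864.

0.864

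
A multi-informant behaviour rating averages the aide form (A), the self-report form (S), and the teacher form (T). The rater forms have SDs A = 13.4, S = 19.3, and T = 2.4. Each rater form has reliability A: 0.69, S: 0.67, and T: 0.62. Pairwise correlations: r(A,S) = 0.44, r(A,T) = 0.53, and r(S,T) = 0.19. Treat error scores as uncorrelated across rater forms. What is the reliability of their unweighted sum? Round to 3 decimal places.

Var(A+S+T) = 13.4² + 19.3² + 2.4² + 2·[13.4·19.3·0.44 + 13.4·2.4·0.53 + 19.3·2.4·0.19] = 557.81 + 279.277 = 837.087.
Under uncorrelated errors the observed covariances equal the true-score covariances, so only the own-variance terms attenuate.
True-score variance = [13.4²·0.69 + 19.3²·0.67 + 2.4²·0.62] + 279.277 = 377.036 + 279.277 = 656.313.
Reliability = 656.313 / 837.087 = 0.784.

0.784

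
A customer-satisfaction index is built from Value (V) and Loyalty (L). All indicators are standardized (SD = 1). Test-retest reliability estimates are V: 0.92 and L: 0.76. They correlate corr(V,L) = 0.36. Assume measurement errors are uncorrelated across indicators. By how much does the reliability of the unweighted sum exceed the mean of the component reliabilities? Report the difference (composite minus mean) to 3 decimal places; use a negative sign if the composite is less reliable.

Var(sum) = 2 + 0.72 = 2.72; true-score variance = 1.68 + 0.72 = 2.4; composite reliability = 0.8824.
Mean component reliability = 0.8400.
Difference = 0.8824 − 0.8400 = 0.042.

0.042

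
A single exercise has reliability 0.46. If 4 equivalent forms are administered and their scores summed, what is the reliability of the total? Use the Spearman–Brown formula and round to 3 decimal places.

0.773

ρ_k = kρ / (1 + (k−1)ρ) = 4·0.46 / (1 + 3·0.46) = 1.840 / 2.380 = 0.773.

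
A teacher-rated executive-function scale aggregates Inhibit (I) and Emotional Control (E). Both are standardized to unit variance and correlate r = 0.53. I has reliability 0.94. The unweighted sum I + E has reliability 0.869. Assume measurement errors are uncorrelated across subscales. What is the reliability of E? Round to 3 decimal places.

0.659

Var(I+E) = 2 + 2·0.53 = 3.060.
True-score variance = ρ_I + ρ_E + 2·0.53, so 0.869 = (0.94 + ρ_E + 1.06) / 3.060.
ρ_E = 0.869·3.060 − 0.94 − 1.06 = 0.659.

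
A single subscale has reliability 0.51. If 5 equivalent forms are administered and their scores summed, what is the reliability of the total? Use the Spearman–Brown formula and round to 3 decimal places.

0.839

ρ_k = kρ / (1 + (k−1)ρ) = 5·0.51 / (1 + 4·0.51) = 2.550 / 3.040 = 0.839.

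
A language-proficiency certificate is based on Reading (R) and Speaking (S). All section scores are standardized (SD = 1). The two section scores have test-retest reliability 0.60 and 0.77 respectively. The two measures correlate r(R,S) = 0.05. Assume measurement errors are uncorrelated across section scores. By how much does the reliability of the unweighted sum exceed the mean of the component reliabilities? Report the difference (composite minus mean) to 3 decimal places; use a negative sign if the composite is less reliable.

Var(sum) = 2 + 0.1 = 2.1; true-score variance = 1.37 + 0.1 = 1.47; composite reliability = 0.7000.
Mean component reliability = 0.6850.
Difference = 0.7000 − 0.6850 = 0.015.

0.015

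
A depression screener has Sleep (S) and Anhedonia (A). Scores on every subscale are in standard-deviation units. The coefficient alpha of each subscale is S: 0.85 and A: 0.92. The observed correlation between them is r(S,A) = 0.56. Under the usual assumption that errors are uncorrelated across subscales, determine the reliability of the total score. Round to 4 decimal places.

0.9263

Var(S+A) = 2 + 2·[0.56] = 2 + 1.12 = 3.12.
With uncorrelated errors the cross-covariances are all true-score covariance, so they carry over unchanged; only the diagonal terms shrink to ρᵢσᵢ².
True-score variance = [0.85 + 0.92] + 1.12 = 1.77 + 1.12 = 2.89.
Reliability = 2.89 / 3.12 = 0.9263.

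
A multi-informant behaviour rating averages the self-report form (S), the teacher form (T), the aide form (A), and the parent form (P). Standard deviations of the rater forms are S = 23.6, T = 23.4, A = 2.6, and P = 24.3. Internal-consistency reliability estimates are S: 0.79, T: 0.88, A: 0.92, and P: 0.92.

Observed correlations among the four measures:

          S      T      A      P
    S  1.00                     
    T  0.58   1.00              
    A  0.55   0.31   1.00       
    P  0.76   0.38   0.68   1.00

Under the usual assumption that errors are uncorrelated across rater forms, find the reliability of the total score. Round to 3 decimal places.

0.940

Var(S+T+A+P) = 23.6² + 23.4² + 2.6² + 24.3² + 2·[23.6·23.4·0.58 + 23.6·2.6·0.55 + 23.6·24.3·0.76 + 23.4·2.6·0.31 + 23.4·24.3·0.38 + 2.6·24.3·0.68] = 1701.77 + 2135.58 = 3837.35.
Under uncorrelated errors the observed covariances equal the true-score covariances, so only the own-variance terms attenuate.
True-score variance = [23.6²·0.79 + 23.4²·0.88 + 2.6²·0.92 + 24.3²·0.92] + 2135.58 = 1471.32 + 2135.58 = 3606.9.
Reliability = 3606.9 / 3837.35 = 0.940.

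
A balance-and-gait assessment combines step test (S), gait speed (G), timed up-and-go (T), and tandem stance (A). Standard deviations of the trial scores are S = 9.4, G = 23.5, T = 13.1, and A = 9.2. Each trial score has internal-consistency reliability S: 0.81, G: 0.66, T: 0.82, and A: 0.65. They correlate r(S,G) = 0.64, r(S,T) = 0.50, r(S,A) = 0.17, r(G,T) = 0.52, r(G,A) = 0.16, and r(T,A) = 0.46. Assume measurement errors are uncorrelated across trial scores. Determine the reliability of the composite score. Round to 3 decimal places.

Var(S+G+T+A) = 9.4² + 23.5² + 13.1² + 9.2² + 2·[9.4·23.5·0.64 + 9.4·13.1·0.50 + 9.4·9.2·0.17 + 23.5·13.1·0.52 + 23.5·9.2·0.16 + 13.1·9.2·0.46] = 896.86 + 935.522 = 1832.38.
Because errors are independent across components, Cov(Tᵢ,Tⱼ) = Cov(Xᵢ,Xⱼ); the off-diagonal part of the true-score variance is the same as above.
True-score variance = [9.4²·0.81 + 23.5²·0.66 + 13.1²·0.82 + 9.2²·0.65] + 935.522 = 631.793 + 935.522 = 1567.31.
Reliability = 1567.31 / 1832.38 = 0.855.

0.855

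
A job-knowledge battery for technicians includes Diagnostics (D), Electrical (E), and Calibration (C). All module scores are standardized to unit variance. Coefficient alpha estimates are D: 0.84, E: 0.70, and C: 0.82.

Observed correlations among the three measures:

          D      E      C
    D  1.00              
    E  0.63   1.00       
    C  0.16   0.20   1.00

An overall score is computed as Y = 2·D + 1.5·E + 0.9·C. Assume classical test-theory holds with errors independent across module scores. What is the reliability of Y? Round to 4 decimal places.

Var(Y) = 2² + 1.5² + 0.9² + 2·[3·0.63 + 1.8·0.16 + 1.35·0.20] = 7.06 + 4.896 = 11.956.
Because errors are independent across components, Cov(Tᵢ,Tⱼ) = Cov(Xᵢ,Xⱼ); the off-diagonal part of the true-score variance is the same as above.
True-score variance = [2²·0.84 + 1.5²·0.70 + 0.9²·0.82] + 4.896 = 5.5992 + 4.896 = 10.4952.
Reliability = 10.4952 / 11.956 = 0.8778.

0.8778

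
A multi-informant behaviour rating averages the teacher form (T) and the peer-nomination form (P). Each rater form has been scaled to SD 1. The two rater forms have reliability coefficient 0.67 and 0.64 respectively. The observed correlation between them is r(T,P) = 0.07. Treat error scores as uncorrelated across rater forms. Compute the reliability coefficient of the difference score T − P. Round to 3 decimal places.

0.629

Var(T−P) = 1 + 1 − 2·0.07 = 2 − 0.14 = 1.86.
With uncorrelated errors the cross-covariances are all true-score covariance, so they carry over unchanged; only the diagonal terms shrink to ρᵢσᵢ².
True-score variance = [0.67 + 0.64] − 0.14 = 1.31 − 0.14 = 1.17.
Reliability = 1.17 / 1.86 = 0.629.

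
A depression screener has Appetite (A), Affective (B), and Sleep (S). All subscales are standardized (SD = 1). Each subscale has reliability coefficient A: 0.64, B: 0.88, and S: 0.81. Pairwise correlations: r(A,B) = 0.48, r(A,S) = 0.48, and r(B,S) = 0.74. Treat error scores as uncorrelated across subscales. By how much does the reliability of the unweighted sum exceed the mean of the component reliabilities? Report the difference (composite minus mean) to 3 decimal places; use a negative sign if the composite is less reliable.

Var(sum) = 3 + 3.4 = 6.4; true-score variance = 2.33 + 3.4 = 5.73; composite reliability = 0.8953.
Mean component reliability = 0.7767.
Difference = 0.8953 − 0.7767 = 0.119.

0.119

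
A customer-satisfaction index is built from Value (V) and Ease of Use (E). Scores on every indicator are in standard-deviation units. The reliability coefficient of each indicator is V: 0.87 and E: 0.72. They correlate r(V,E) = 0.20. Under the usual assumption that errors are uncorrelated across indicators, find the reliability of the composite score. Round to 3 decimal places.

Var(V+E) = 2 + 2·[0.20] = 2 + 0.4 = 2.4.
Under uncorrelated errors the observed covariances equal the true-score covariances, so only the own-variance terms attenuate.
True-score variance = [0.87 + 0.72] + 0.4 = 1.59 + 0.4 = 1.99.
Reliability = 1.99 / 2.4 = 0.829.

0.829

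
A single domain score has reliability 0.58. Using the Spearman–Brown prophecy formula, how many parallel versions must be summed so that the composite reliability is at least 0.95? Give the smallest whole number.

14

k ≥ ρ*(1−ρ₁)/(ρ₁(1−ρ*)) = 0.95·0.42 / (0.58·0.05) = 13.759.
Smallest integer k = 14.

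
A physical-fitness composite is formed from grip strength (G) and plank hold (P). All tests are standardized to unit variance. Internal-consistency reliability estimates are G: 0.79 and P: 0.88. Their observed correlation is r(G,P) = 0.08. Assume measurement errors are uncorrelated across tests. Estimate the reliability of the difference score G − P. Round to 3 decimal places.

Var(G−P) = 1 + 1 − 2·0.08 = 2 − 0.16 = 1.84.
With uncorrelated errors the cross-covariances are all true-score covariance, so they carry over unchanged; only the diagonal terms shrink to ρᵢσᵢ².
True-score variance = [0.79 + 0.88] − 0.16 = 1.67 − 0.16 = 1.51.
Reliability = 1.51 / 1.84 = 0.821.

0.821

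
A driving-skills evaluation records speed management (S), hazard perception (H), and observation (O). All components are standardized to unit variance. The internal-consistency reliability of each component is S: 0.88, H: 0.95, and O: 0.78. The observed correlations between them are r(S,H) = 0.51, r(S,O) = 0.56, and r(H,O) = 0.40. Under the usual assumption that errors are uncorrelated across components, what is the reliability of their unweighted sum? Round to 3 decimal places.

0.934

Var(S+H+O) = 3 + 2·[0.51 + 0.56 + 0.40] = 3 + 2.94 = 5.94.
With uncorrelated errors the cross-covariances are all true-score covariance, so they carry over unchanged; only the diagonal terms shrink to ρᵢσᵢ².
True-score variance = [0.88 + 0.95 + 0.78] + 2.94 = 2.61 + 2.94 = 5.55.
Reliability = 5.55 / 5.94 = 0.934.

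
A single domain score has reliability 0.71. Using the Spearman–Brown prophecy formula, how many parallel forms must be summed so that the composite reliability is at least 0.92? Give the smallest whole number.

5

k ≥ ρ*(1−ρ₁)/(ρ₁(1−ρ*)) = 0.92·0.29 / (0.71·0.08) = 4.697.
Smallest integer k = 5.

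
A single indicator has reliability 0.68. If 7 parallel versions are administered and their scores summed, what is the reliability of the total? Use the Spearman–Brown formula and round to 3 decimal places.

ρ_k = kρ / (1 + (k−1)ρ) = 7·0.68 / (1 + 6·0.68) = 4.760 / 5.080 = 0.937.

0.937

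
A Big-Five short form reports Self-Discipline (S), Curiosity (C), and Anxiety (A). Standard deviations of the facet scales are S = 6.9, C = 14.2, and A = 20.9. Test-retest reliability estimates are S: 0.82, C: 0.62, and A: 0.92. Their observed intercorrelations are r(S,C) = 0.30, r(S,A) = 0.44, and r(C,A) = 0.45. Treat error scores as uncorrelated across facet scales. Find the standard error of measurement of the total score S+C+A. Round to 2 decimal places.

10.96

Var(total) = 686.06 + 452.795 = 1138.85.
True-score variance = 565.922 + 452.795 = 1018.72, so reliability = 0.8945.
Error variance = 1138.85 − 1018.72 = 120.138; SEM = √120.138 = 10.96.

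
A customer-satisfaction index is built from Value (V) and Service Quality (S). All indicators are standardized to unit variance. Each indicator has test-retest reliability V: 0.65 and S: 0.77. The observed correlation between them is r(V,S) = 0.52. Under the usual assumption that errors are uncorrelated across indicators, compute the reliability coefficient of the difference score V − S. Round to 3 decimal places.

Var(V−S) = 1 + 1 − 2·0.52 = 2 − 1.04 = 0.96.
With uncorrelated errors the cross-covariances are all true-score covariance, so they carry over unchanged; only the diagonal terms shrink to ρᵢσᵢ².
True-score variance = [0.65 + 0.77] − 1.04 = 1.42 − 1.04 = 0.38.
Reliability = 0.38 / 0.96 = 0.396.

0.396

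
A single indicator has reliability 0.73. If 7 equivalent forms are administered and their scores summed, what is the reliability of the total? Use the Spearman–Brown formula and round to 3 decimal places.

0.950

ρ_k = kρ / (1 + (k−1)ρ) = 7·0.73 / (1 + 6·0.73) = 5.110 / 5.380 = 0.950.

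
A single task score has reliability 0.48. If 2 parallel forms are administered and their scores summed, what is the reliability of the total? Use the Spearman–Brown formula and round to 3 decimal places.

ρ_k = kρ / (1 + (k−1)ρ) = 2·0.48 / (1 + 1·0.48) = 0.960 / 1.480 = 0.649.

0.649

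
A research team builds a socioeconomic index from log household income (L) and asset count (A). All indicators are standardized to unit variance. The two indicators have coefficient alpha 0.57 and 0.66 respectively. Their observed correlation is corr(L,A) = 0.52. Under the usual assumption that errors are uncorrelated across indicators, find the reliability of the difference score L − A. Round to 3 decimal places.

Var(L−A) = 1 + 1 − 2·0.52 = 2 − 1.04 = 0.96.
Under uncorrelated errors the observed covariances equal the true-score covariances, so only the own-variance terms attenuate.
True-score variance = [0.57 + 0.66] − 1.04 = 1.23 − 1.04 = 0.19.
Reliability = 0.19 / 0.96 = 0.198.

0.198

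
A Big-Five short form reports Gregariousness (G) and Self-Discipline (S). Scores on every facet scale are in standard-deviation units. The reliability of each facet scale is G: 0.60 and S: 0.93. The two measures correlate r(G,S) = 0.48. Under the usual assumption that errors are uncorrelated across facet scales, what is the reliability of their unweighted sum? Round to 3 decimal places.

Var(G+S) = 2 + 2·[0.48] = 2 + 0.96 = 2.96.
With uncorrelated errors the cross-covariances are all true-score covariance, so they carry over unchanged; only the diagonal terms shrink to ρᵢσᵢ².
True-score variance = [0.60 + 0.93] + 0.96 = 1.53 + 0.96 = 2.49.
Reliability = 2.49 / 2.96 = 0.841.

0.841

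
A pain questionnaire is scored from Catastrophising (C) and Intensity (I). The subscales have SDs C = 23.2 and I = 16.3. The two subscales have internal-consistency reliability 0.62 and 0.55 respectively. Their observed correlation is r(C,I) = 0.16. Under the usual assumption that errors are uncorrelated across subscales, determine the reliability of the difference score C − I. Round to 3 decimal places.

Var(C−I) = 23.2² + 16.3² − 2·23.2·16.3·0.16 = 803.93 − 121.011 = 682.919.
With uncorrelated errors the cross-covariances are all true-score covariance, so they carry over unchanged; only the diagonal terms shrink to ρᵢσᵢ².
True-score variance = [23.2²·0.62 + 16.3²·0.55] − 121.011 = 479.838 − 121.011 = 358.827.
Reliability = 358.827 / 682.919 = 0.525.

0.525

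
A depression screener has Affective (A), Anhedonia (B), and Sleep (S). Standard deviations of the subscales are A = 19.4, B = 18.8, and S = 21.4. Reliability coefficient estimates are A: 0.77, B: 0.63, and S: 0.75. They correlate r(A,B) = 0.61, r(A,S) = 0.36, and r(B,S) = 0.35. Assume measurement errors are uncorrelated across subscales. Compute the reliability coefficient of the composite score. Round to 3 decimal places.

0.850

Var(A+B+S) = 19.4² + 18.8² + 21.4² + 2·[19.4·18.8·0.61 + 19.4·21.4·0.36 + 18.8·21.4·0.35] = 1187.76 + 1025.5 = 2213.26.
With uncorrelated errors the cross-covariances are all true-score covariance, so they carry over unchanged; only the diagonal terms shrink to ρᵢσᵢ².
True-score variance = [19.4²·0.77 + 18.8²·0.63 + 21.4²·0.75] + 1025.5 = 855.934 + 1025.5 = 1881.43.
Reliability = 1881.43 / 2213.26 = 0.850.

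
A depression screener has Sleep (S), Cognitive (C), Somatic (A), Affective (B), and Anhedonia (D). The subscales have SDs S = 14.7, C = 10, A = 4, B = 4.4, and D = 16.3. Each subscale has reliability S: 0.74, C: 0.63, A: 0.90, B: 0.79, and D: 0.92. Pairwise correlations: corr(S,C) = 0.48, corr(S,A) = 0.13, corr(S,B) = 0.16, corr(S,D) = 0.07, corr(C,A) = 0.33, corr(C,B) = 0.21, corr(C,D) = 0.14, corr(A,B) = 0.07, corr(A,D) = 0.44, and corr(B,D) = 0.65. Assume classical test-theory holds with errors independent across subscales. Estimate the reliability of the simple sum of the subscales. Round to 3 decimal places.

0.888

Var(S+C+A+B+D) = 14.7² + 10² + 4² + 4.4² + 16.3² + 2·[14.7·10·0.48 + 14.7·4·0.13 + 14.7·4.4·0.16 + 14.7·16.3·0.07 + 10·4·0.33 + 10·4.4·0.21 + 10·16.3·0.14 + 4·4.4·0.07 + 4·16.3·0.44 + 4.4·16.3·0.65] = 617.14 + 454.247 = 1071.39.
With uncorrelated errors the cross-covariances are all true-score covariance, so they carry over unchanged; only the diagonal terms shrink to ρᵢσᵢ².
True-score variance = [14.7²·0.74 + 10²·0.63 + 4²·0.90 + 4.4²·0.79 + 16.3²·0.92] + 454.247 = 497.036 + 454.247 = 951.283.
Reliability = 951.283 / 1071.39 = 0.888.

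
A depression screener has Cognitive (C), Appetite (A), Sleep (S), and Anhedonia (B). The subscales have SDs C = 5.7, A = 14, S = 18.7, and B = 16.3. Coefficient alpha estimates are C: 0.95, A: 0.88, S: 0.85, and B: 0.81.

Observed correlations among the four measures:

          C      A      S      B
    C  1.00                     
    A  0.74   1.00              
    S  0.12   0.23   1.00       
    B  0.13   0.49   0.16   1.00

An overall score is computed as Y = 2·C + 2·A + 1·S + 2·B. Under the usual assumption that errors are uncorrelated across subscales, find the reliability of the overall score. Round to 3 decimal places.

0.917

Var(Y) = 2²·5.7² + 2²·14² + 18.7² + 2²·16.3² + 2·[4·5.7·14·0.74 + 2·5.7·18.7·0.12 + 4·5.7·16.3·0.13 + 2·14·18.7·0.23 + 4·14·16.3·0.49 + 2·18.7·16.3·0.16] = 2326.41 + 1950.68 = 4277.09.
Because errors are independent across components, Cov(Tᵢ,Tⱼ) = Cov(Xᵢ,Xⱼ); the off-diagonal part of the true-score variance is the same as above.
True-score variance = [2²·5.7²·0.95 + 2²·14²·0.88 + 18.7²·0.85 + 2²·16.3²·0.81] + 1950.68 = 1971.45 + 1950.68 = 3922.14.
Reliability = 3922.14 / 4277.09 = 0.917.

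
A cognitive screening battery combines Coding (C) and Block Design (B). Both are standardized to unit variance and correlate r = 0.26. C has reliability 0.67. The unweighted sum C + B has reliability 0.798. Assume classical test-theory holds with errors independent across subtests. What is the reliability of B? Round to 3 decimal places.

0.821

Var(C+B) = 2 + 2·0.26 = 2.520.
True-score variance = ρ_C + ρ_B + 2·0.26, so 0.798 = (0.67 + ρ_B + 0.52) / 2.520.
ρ_B = 0.798·2.520 − 0.67 − 0.52 = 0.821.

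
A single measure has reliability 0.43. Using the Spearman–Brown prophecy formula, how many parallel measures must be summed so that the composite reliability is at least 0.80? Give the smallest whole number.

k ≥ ρ*(1−ρ₁)/(ρ₁(1−ρ*)) = 0.80·0.57 / (0.43·0.20) = 5.302.
Smallest integer k = 6.

6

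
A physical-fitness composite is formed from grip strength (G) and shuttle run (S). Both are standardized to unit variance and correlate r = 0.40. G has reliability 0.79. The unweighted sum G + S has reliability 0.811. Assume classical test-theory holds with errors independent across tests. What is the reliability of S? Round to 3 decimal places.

0.681

Var(G+S) = 2 + 2·0.40 = 2.800.
True-score variance = ρ_G + ρ_S + 2·0.40, so 0.811 = (0.79 + ρ_S + 0.80) / 2.800.
ρ_S = 0.811·2.800 − 0.79 − 0.80 = 0.681.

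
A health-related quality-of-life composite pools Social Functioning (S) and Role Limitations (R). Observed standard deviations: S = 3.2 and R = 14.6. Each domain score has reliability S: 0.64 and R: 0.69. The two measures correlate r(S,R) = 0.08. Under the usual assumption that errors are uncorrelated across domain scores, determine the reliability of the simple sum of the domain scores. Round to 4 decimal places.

Var(S+R) = 3.2² + 14.6² + 2·[3.2·14.6·0.08] = 223.4 + 7.4752 = 230.875.
Because errors are independent across components, Cov(Tᵢ,Tⱼ) = Cov(Xᵢ,Xⱼ); the off-diagonal part of the true-score variance is the same as above.
True-score variance = [3.2²·0.64 + 14.6²·0.69] + 7.4752 = 153.634 + 7.4752 = 161.109.
Reliability = 161.109 / 230.875 = 0.6978.

0.6978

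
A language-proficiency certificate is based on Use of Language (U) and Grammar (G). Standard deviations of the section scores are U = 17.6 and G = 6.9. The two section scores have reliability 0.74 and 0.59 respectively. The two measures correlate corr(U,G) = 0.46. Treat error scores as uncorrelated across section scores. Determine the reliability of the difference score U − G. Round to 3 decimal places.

0.593

Var(U−G) = 17.6² + 6.9² − 2·17.6·6.9·0.46 = 357.37 − 111.725 = 245.645.
Under uncorrelated errors the observed covariances equal the true-score covariances, so only the own-variance terms attenuate.
True-score variance = [17.6²·0.74 + 6.9²·0.59] − 111.725 = 257.312 − 111.725 = 145.588.
Reliability = 145.588 / 245.645 = 0.593.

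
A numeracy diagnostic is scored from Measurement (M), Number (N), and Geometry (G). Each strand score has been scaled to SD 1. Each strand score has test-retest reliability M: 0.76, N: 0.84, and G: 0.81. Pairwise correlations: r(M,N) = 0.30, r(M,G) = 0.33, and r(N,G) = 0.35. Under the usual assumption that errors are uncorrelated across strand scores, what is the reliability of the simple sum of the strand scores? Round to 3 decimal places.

0.881

Var(M+N+G) = 3 + 2·[0.30 + 0.33 + 0.35] = 3 + 1.96 = 4.96.
With uncorrelated errors the cross-covariances are all true-score covariance, so they carry over unchanged; only the diagonal terms shrink to ρᵢσᵢ².
True-score variance = [0.76 + 0.84 + 0.81] + 1.96 = 2.41 + 1.96 = 4.37.
Reliability = 4.37 / 4.96 = 0.881.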